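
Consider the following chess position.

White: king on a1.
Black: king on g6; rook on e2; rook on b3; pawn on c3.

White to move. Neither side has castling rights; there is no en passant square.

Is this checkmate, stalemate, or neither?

White to move; white king on a1.
In check: no.
King squares — b1: attacked by Rb3; a2: attacked by Re2; b2: attacked by Re2.
Legal moves for White: none.
Not in check and no legal moves → stalemate.

stalemate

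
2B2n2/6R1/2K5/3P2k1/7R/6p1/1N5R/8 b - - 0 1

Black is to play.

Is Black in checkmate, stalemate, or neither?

neither

Black to move; black king on g5.
In check: yes, from the white rook on g7.
Legal moves for Black: Kf6, Ng6.
Black is in check but has 2 legal moves → neither.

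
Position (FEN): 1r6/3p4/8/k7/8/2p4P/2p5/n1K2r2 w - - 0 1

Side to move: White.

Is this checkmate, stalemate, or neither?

checkmate

White to move; white king on c1.
In check: yes, from the black rook on f1.
King squares — b1: attacked by Rf1; d1: attacked by Rf1; b2: attacked by Pc3; c2: attacked by Na1; d2: attacked by Pc3.
Legal moves for White: none.
In check with no legal moves → checkmate.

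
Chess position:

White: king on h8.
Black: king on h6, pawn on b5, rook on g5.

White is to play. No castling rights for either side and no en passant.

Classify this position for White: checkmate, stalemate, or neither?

stalemate

White to move; white king on h8.
In check: no.
King squares — g7: attacked by Rg5; h7: attacked by Kh6; g8: attacked by Rg5.
Legal moves for White: none.
Not in check and no legal moves → stalemate.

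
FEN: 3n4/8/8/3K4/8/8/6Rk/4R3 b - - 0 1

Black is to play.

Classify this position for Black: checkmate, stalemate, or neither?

Black to move; black king on h2.
In check: yes, from the white rook on g2.
King squares — g1: attacked by Re1; h1: attacked by Re1; g2: available; g3: attacked by Rg2; h3: available.
Legal moves for Black: Kh3, Kxg2.
Black is in check but has 2 legal moves → neither.

neither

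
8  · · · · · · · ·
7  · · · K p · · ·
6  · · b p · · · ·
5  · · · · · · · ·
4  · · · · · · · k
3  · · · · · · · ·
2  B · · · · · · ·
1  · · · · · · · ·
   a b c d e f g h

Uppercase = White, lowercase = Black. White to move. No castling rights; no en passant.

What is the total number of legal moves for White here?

White to move; king on d7.
In check: yes, from the black bishop on c6.
Legal moves: Kd8, Kc8, Kxe7, Kc7, Ke6, Kxc6.
Count: 6.

6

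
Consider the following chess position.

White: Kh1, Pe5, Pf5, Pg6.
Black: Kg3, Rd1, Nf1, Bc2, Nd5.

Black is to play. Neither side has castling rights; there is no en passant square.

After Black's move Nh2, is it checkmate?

After Nh2: white king on h1; in check: yes, from the black rook on d1.
King squares — g1: attacked by Rd1; g2: attacked by Kg3; h2: attacked by Kg3.
White has no legal moves → checkmate.

yes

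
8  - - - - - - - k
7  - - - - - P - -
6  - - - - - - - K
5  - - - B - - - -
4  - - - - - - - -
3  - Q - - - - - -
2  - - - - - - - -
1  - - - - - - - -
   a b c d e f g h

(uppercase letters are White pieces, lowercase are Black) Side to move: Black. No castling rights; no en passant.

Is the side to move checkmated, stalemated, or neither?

stalemate

Black to move; black king on h8.
In check: no.
King squares — g7: attacked by Kh6; h7: attacked by Kh6; g8: attacked by Pf7.
Legal moves for Black: none.
Not in check and no legal moves → stalemate.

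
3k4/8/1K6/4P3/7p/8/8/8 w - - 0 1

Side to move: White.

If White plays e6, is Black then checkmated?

no

After e6: black king on d8; in check: no.
Black is not in check, so this cannot be checkmate.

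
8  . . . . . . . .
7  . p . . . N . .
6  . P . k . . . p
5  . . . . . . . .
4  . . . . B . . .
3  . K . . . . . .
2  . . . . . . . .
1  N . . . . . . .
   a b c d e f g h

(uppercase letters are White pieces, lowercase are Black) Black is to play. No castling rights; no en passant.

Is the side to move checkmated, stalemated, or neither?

neither

Black to move; black king on d6.
In check: yes, from the white knight on f7.
Legal moves for Black: Ke7, Kd7, Ke6, Kc5.
Black is in check but has 4 legal moves → neither.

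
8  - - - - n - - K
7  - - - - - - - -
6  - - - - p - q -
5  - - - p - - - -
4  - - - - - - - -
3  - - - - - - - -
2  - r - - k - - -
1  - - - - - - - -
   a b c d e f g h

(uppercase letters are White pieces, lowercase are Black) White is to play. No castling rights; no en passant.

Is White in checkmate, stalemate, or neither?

White to move; white king on h8.
In check: no.
King squares — g7: attacked by Qg6; h7: attacked by Qg6; g8: attacked by Qg6.
Legal moves for White: none.
Not in check and no legal moves → stalemate.

stalemate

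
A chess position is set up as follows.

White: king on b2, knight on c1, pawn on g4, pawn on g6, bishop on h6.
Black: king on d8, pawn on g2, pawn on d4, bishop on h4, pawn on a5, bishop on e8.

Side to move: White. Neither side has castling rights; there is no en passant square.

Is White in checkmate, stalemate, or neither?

White to move; white king on b2.
In check: no.
Legal moves for White: Bf8, Bg7, Bg5+, Bf4, Be3, Bd2, Kb3, Ka3, Kc2, Ka2, Kb1, Ka1, Nd3, Nb3, Ne2, Na2, g7, g5.
White has 18 legal moves and is not in check → neither.

neither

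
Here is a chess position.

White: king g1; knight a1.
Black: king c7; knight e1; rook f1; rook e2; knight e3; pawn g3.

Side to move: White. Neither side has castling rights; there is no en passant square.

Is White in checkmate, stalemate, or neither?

White to move; white king on g1.
In check: yes, from the black rook on f1.
King squares — f1: attacked by Ne3; h1: attacked by Rf1; f2: attacked by Rf1; g2: attacked by Ne1; h2: attacked by Re2.
Legal moves for White: none.
In check with no legal moves → checkmate.

checkmate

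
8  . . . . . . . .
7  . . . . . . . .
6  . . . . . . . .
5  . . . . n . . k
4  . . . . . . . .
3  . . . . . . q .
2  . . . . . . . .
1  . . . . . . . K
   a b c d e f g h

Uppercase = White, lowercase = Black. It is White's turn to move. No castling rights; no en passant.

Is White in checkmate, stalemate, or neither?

White to move; white king on h1.
In check: no.
King squares — g1: attacked by Qg3; g2: attacked by Qg3; h2: attacked by Qg3.
Legal moves for White: none.
Not in check and no legal moves → stalemate.

stalemate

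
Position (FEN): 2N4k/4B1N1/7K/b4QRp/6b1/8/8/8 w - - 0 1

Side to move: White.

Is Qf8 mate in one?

yes

After Qf8: black king on h8; in check: yes, from the white queen on f8.
King squares — g7: attacked by Rg5; h7: attacked by Kh6; g8: attacked by Qf8.
Black has no legal moves → checkmate.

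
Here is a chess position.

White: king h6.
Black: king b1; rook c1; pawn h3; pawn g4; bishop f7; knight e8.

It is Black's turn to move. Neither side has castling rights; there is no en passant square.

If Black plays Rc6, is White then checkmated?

no

After Rc6: white king on h6; in check: yes, from the black rook on c6.
White has 2 legal replies: Kh7, Kg5.
In check but a legal move exists → not checkmate.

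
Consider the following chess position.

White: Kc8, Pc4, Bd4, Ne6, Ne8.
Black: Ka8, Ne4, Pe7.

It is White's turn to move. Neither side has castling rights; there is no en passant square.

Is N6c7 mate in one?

yes

After N6c7: black king on a8; in check: yes, from the white knight on c7.
King squares — a7: attacked by Bd4; b7: attacked by Kc8; b8: attacked by Kc8.
Black has no legal moves → checkmate.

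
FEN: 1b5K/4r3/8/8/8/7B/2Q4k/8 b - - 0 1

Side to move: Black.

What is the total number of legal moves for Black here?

5

Black to move; king on h2.
In check: yes, from the white queen on c2.
Legal moves: Kxh3, Kg3, Kh1, Kg1, Re2.
Count: 5.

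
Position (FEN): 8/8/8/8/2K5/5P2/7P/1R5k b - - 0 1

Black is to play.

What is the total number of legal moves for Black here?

2

Black to move; king on h1.
In check: yes, from the white rook on b1.
Legal moves: Kxh2, Kg2.
Count: 2.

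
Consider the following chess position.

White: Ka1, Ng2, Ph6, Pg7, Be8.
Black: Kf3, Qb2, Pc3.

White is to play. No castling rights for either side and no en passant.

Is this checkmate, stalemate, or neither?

White to move; white king on a1.
In check: yes, from the black queen on b2.
King squares — b1: attacked by Qb2; a2: attacked by Qb2; b2: attacked by Pc3.
Legal moves for White: none.
In check with no legal moves → checkmate.

checkmate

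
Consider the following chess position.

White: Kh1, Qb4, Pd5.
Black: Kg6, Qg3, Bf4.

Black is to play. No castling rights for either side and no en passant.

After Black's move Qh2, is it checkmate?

yes

After Qh2: white king on h1; in check: yes, from the black queen on h2.
King squares — g1: attacked by Qh2; g2: attacked by Qh2; h2: attacked by Bf4.
White has no legal moves → checkmate.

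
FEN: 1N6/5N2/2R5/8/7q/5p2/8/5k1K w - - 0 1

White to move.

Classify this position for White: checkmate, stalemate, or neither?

White to move; white king on h1.
In check: yes, from the black queen on h4.
King squares — g1: attacked by Kf1; g2: attacked by Kf1; h2: attacked by Qh4.
Legal moves for White: none.
In check with no legal moves → checkmate.

checkmate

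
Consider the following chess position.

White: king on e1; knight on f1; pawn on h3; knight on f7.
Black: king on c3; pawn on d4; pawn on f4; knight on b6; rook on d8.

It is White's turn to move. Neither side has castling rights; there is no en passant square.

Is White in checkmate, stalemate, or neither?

neither

White to move; white king on e1.
In check: no.
Legal moves for White: Nh8, Nxd8, Nh6, Nd6, Ng5, Ne5, Ng3, Ne3, Nh2, Nd2, Kf2, Ke2, Kd1, h4.
White has 14 legal moves and is not in check → neither.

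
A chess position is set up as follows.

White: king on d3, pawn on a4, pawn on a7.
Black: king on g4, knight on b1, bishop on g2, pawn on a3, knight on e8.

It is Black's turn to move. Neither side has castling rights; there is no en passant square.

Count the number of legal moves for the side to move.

Black to move; king on g4.
In check: no.
Legal moves: Ng7, Nc7, Nf6, Nd6, Kh5, Kg5, Kf5, Kh4, Kf4, Kh3, Kg3, Kf3, Ba8, Bb7, Bc6, Bd5, Be4+, Bh3, Bf3, Bh1, Bf1+, Nc3, Nd2, a2.
Count: 24.

24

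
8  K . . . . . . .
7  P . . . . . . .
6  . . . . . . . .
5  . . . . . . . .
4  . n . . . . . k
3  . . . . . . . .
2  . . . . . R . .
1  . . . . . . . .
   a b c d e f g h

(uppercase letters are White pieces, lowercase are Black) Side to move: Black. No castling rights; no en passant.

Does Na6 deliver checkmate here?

After Na6: white king on a8; in check: no.
White is not in check, so this cannot be checkmate.

no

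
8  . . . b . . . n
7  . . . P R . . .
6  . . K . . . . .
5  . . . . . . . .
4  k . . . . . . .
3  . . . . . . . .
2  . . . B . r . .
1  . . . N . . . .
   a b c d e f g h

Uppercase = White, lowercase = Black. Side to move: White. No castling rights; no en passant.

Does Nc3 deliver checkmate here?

no

After Nc3: black king on a4; in check: yes, from the white knight on c3.
Black has 4 legal replies: Ka5, Kb4, Kb3, Ka3.
In check but a legal move exists → not checkmate.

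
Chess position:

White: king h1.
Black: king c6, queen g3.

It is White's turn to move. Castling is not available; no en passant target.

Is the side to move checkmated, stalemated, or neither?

stalemate

White to move; white king on h1.
In check: no.
King squares — g1: attacked by Qg3; g2: attacked by Qg3; h2: attacked by Qg3.
Legal moves for White: none.
Not in check and no legal moves → stalemate.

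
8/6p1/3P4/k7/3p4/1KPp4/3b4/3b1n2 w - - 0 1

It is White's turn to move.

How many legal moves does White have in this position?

4

White to move; king on b3.
In check: yes, from the black bishop on d1.
Legal moves: Kc4, Ka3, Kb2, Ka2.
Count: 4.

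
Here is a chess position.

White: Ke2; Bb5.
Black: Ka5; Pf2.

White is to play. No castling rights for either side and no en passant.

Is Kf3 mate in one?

After Kf3: black king on a5; in check: no.
Black is not in check, so this cannot be checkmate.

no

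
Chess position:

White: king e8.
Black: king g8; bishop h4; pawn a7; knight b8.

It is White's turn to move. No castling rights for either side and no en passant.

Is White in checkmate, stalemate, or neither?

stalemate

White to move; white king on e8.
In check: no.
King squares — d7: attacked by Nb8; e7: attacked by Bh4; f7: attacked by Kg8; d8: attacked by Bh4; f8: attacked by Kg8.
Legal moves for White: none.
Not in check and no legal moves → stalemate.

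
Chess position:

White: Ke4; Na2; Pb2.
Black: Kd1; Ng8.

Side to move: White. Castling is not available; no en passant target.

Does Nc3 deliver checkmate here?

no

After Nc3: black king on d1; in check: yes, from the white knight on c3.
Black has 4 legal replies: Kd2, Kc2, Ke1, Kc1.
In check but a legal move exists → not checkmate.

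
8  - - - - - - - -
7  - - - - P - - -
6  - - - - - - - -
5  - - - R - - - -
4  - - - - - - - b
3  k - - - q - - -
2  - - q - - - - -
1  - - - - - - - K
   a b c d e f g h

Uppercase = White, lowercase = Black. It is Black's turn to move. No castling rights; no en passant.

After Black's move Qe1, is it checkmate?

After Qe1: white king on h1; in check: yes, from the black queen on e1.
King squares — g1: attacked by Qe1; g2: attacked by Qc2; h2: attacked by Qc2.
White has no legal moves → checkmate.

yes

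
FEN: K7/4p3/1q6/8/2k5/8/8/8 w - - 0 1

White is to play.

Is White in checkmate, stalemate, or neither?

stalemate

White to move; white king on a8.
In check: no.
King squares — a7: attacked by Qb6; b7: attacked by Qb6; b8: attacked by Qb6.
Legal moves for White: none.
Not in check and no legal moves → stalemate.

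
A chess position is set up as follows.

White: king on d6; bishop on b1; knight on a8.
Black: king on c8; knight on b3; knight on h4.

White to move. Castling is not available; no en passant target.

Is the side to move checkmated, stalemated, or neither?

neither

White to move; white king on d6.
In check: no.
Legal moves for White: Nc7, Nb6+, Ke7, Ke6, Kc6, Ke5, Kd5, Bh7, Bg6, Bf5+, Be4, Bd3, Bc2, Ba2.
White has 14 legal moves and is not in check → neither.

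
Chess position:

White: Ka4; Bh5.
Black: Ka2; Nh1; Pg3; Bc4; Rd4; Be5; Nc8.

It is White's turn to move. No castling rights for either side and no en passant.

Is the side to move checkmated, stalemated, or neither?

neither

White to move; white king on a4.
In check: no.
Legal moves for White: Be8, Bf7, Bg6, Bg4, Bf3, Be2, Bd1, Ka5, Kb4.
White has 9 legal moves and is not in check → neither.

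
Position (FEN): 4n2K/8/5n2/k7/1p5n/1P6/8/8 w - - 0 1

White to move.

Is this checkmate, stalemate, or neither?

stalemate

White to move; white king on h8.
In check: no.
King squares — g7: attacked by Ne8; h7: attacked by Nf6; g8: attacked by Nf6.
Legal moves for White: none.
Not in check and no legal moves → stalemate.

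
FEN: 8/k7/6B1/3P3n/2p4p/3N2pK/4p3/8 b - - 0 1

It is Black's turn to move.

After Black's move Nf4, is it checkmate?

no

After Nf4: white king on h3; in check: yes, from the black knight on f4.
White has 3 legal replies: Kxh4, Kg4, Nxf4.
In check but a legal move exists → not checkmate.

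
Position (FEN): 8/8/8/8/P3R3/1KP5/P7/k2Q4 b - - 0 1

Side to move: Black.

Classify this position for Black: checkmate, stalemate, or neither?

checkmate

Black to move; black king on a1.
In check: yes, from the white queen on d1.
King squares — b1: attacked by Qd1; a2: attacked by Kb3; b2: attacked by Kb3.
Legal moves for Black: none.
In check with no legal moves → checkmate.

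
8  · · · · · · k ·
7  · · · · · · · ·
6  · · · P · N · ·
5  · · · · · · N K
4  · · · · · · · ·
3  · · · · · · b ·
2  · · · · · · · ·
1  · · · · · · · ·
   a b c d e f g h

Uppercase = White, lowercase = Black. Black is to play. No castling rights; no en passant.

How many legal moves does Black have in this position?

3

Black to move; king on g8.
In check: yes, from the white knight on f6.
Legal moves: Kh8, Kf8, Kg7.
Count: 3.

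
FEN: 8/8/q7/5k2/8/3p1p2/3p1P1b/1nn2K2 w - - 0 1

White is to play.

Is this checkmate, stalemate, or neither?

White to move; white king on f1.
In check: no.
King squares — e1: attacked by Pd2; g1: attacked by Bh2; e2: attacked by Nc1; f2: own pawn; g2: attacked by Pf3.
Legal moves for White: none.
Not in check and no legal moves → stalemate.

stalemate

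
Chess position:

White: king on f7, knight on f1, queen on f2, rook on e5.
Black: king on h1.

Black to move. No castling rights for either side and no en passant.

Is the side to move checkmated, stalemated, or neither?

Black to move; black king on h1.
In check: no.
King squares — g1: attacked by Qf2; g2: attacked by Qf2; h2: attacked by Nf1.
Legal moves for Black: none.
Not in check and no legal moves → stalemate.

stalemate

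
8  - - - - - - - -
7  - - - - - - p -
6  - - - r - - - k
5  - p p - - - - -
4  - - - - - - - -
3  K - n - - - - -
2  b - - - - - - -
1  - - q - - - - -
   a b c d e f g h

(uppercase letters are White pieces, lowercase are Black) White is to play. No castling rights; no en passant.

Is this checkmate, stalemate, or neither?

checkmate

White to move; white king on a3.
In check: yes, from the black queen on c1.
King squares — a2: attacked by Nc3; b2: attacked by Qc1; b3: attacked by Ba2; a4: attacked by Nc3; b4: attacked by Pc5.
Legal moves for White: none.
In check with no legal moves → checkmate.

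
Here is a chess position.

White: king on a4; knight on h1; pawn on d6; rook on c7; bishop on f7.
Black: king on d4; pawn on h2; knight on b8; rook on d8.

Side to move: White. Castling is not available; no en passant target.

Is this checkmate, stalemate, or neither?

White to move; white king on a4.
In check: no.
Legal moves for White include: Bg8, Be8, Bg6, Be6, Bh5, Bd5, Bc4, Bb3, Ba2, Rc8, Re7, Rd7, Rb7, Ra7, Rc6, Rc5, Rc4+, Rc3, ... (list truncated; more exist).
White has legal moves and is not in check → neither.

neither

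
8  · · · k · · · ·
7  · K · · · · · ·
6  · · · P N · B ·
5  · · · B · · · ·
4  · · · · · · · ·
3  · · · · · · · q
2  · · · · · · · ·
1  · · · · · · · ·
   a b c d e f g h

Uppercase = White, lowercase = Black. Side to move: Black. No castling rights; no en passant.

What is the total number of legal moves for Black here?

2

Black to move; king on d8.
In check: yes, from the white knight on e6.
Legal moves: Kd7, Qxe6.
Count: 2.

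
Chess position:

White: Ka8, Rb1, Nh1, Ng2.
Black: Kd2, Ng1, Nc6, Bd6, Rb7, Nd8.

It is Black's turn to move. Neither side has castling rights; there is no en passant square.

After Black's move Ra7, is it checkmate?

After Ra7: white king on a8; in check: yes, from the black rook on a7.
King squares — a7: attacked by Nc6; b7: attacked by Ra7; b8: attacked by Nc6.
White has no legal moves → checkmate.

yes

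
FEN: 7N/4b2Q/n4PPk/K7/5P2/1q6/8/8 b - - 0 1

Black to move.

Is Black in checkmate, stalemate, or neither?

checkmate

Black to move; black king on h6.
In check: yes, from the white queen on h7.
King squares — g5: attacked by Pf4; h5: attacked by Qh7; g6: attacked by Qh7; g7: attacked by Pf6; h7: attacked by Pg6.
Legal moves for Black: none.
In check with no legal moves → checkmate.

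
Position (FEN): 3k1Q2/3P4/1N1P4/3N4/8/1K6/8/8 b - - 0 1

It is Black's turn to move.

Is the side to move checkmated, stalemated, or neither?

checkmate

Black to move; black king on d8.
In check: yes, from the white queen on f8.
King squares — c7: attacked by Nd5; d7: attacked by Nb6; e7: attacked by Nd5; c8: attacked by Nb6; e8: attacked by Pd7.
Legal moves for Black: none.
In check with no legal moves → checkmate.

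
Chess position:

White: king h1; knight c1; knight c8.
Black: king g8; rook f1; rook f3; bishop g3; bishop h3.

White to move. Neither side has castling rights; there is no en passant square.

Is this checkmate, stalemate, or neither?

checkmate

White to move; white king on h1.
In check: yes, from the black rook on f1.
King squares — g1: attacked by Rf1; g2: attacked by Bh3; h2: attacked by Bg3.
Legal moves for White: none.
In check with no legal moves → checkmate.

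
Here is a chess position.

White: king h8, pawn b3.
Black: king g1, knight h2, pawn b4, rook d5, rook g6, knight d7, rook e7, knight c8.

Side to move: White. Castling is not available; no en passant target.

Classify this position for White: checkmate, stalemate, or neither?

White to move; white king on h8.
In check: no.
King squares — g7: attacked by Rg6; h7: attacked by Re7; g8: attacked by Rg6.
Legal moves for White: none.
Not in check and no legal moves → stalemate.

stalemate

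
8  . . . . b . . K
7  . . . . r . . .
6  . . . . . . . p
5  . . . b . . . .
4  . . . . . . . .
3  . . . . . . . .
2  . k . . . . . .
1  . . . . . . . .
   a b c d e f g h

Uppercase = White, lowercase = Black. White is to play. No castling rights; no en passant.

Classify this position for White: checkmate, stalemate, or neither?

White to move; white king on h8.
In check: no.
King squares — g7: attacked by Re7; h7: attacked by Re7; g8: attacked by Bd5.
Legal moves for White: none.
Not in check and no legal moves → stalemate.

stalemate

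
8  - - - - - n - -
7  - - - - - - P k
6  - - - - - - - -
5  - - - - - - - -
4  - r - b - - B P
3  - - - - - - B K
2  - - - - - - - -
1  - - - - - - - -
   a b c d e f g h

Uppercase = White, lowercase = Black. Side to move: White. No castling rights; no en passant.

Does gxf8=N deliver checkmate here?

no

After gxf8=N: black king on h7; in check: yes, from the white knight on f8.
Black has 4 legal replies: Kh8, Kg8, Kg7, Kh6.
In check but a legal move exists → not checkmate.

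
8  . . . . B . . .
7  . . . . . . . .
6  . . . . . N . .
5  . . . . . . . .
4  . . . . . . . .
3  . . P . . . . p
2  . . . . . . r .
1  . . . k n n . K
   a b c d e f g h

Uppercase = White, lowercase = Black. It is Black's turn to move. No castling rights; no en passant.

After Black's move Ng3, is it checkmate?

yes

After Ng3: white king on h1; in check: yes, from the black knight on g3.
King squares — g1: attacked by Rg2; g2: attacked by Ne1; h2: attacked by Rg2.
White has no legal moves → checkmate.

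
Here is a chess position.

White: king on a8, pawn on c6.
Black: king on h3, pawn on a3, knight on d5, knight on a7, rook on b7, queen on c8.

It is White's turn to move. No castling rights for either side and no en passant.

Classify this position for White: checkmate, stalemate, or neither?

White to move; white king on a8.
In check: yes, from the black queen on c8.
King squares — a7: attacked by Rb7; b7: attacked by Qc8; b8: attacked by Rb7.
Legal moves for White: none.
In check with no legal moves → checkmate.

checkmate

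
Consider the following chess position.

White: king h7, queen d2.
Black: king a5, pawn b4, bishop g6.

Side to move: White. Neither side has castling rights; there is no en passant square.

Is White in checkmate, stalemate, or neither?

neither

White to move; white king on h7.
In check: yes, from the black bishop on g6.
Legal moves for White: Kh8, Kg8, Kg7, Kh6, Kxg6.
White is in check but has 5 legal moves → neither.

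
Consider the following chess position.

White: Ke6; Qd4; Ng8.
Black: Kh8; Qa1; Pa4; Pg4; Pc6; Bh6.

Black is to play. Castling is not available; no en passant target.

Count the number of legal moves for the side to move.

Black to move; king on h8.
In check: yes, from the white queen on d4.
Legal moves: Kxg8, Kh7, Bg7, Qxd4.
Count: 4.

4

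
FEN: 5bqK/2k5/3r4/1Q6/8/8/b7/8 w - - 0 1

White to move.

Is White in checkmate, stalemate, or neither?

checkmate

White to move; white king on h8.
In check: yes, from the black queen on g8.
King squares — g7: attacked by Bf8; h7: attacked by Qg8; g8: attacked by Ba2.
Legal moves for White: none.
In check with no legal moves → checkmate.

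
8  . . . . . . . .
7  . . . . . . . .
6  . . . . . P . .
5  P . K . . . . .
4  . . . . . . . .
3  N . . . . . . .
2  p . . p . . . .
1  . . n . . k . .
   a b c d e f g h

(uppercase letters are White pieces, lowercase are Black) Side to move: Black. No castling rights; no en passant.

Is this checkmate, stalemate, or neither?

neither

Black to move; black king on f1.
In check: no.
Legal moves for Black: Kg2, Kf2, Ke2, Kg1, Ke1, Nd3+, Nb3+, Ne2, d1=Q, d1=R, d1=B, d1=N, a1=Q, a1=R, a1=B, a1=N.
Black has 16 legal moves and is not in check → neither.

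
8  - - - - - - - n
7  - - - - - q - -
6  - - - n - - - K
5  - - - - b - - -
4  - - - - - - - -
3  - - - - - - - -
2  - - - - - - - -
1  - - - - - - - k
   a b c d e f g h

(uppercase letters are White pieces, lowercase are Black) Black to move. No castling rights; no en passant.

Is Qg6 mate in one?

After Qg6: white king on h6; in check: yes, from the black queen on g6.
King squares — g5: attacked by Qg6; h5: attacked by Qg6; g6: attacked by Nh8; g7: attacked by Be5; h7: attacked by Qg6.
White has no legal moves → checkmate.

yes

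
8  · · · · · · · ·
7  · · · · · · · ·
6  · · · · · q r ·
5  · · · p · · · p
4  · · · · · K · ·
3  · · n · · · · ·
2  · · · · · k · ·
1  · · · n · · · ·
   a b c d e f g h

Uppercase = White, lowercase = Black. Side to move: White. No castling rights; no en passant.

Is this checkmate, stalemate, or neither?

White to move; white king on f4.
In check: yes, from the black queen on f6.
King squares — e3: attacked by Nd1; f3: attacked by Kf2; g3: attacked by Kf2; e4: attacked by Nc3; g4: attacked by Ph5; e5: attacked by Qf6; f5: attacked by Qf6; g5: attacked by Qf6.
Legal moves for White: none.
In check with no legal moves → checkmate.

checkmate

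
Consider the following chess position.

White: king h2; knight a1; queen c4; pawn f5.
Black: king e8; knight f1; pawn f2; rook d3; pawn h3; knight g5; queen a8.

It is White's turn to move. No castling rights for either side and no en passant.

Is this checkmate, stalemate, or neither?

checkmate

White to move; white king on h2.
In check: yes, from the black knight on f1.
King squares — g1: attacked by Pf2; h1: attacked by Qa8; g2: attacked by Ph3; g3: attacked by Nf1; h3: attacked by Rd3.
Legal moves for White: none.
In check with no legal moves → checkmate.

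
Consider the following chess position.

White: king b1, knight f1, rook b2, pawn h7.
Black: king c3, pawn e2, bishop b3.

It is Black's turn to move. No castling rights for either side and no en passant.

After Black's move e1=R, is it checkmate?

After e1=R: white king on b1; in check: yes, from the black rook on e1.
King squares — a1: attacked by Re1; c1: attacked by Re1; a2: attacked by Bb3; b2: own rook; c2: attacked by Bb3.
White has no legal moves → checkmate.

yes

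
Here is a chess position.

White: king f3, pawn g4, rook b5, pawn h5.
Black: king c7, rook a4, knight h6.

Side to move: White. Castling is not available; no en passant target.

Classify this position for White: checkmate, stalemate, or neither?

neither

White to move; white king on f3.
In check: no.
Legal moves for White include: Rb8, Rb7+, Rb6, Rg5, Rf5, Re5, Rd5, Rc5+, Ra5, Rb4, Rb3, Rb2, Rb1, Kg3, Ke3, Kg2, Kf2, Ke2, ... (list truncated; more exist).
White has legal moves and is not in check → neither.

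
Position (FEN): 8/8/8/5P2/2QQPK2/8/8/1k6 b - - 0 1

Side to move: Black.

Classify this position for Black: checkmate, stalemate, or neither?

Black to move; black king on b1.
In check: no.
King squares — a1: attacked by Qd4; c1: attacked by Qc4; a2: attacked by Qc4; b2: attacked by Qd4; c2: attacked by Qc4.
Legal moves for Black: none.
Not in check and no legal moves → stalemate.

stalemate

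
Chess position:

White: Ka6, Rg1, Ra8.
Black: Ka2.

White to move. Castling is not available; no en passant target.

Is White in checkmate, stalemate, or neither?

neither

White to move; white king on a6.
In check: no.
Legal moves for White include: Rh8, Rag8, Rf8, Re8, Rd8, Rc8, Rb8, Ra7, Kb7+, Ka7, Kb6+, Kb5+, Ka5, Rgg8, Rg7, Rg6, Rg5, Rg4, ... (list truncated; more exist).
White has legal moves and is not in check → neither.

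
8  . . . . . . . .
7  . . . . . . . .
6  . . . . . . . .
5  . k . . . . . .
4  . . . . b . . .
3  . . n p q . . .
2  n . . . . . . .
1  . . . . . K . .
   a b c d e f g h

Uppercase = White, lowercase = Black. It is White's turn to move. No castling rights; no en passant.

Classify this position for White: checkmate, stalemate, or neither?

White to move; white king on f1.
In check: no.
King squares — e1: attacked by Qe3; g1: attacked by Qe3; e2: attacked by Nc3; f2: attacked by Qe3; g2: attacked by Be4.
Legal moves for White: none.
Not in check and no legal moves → stalemate.

stalemate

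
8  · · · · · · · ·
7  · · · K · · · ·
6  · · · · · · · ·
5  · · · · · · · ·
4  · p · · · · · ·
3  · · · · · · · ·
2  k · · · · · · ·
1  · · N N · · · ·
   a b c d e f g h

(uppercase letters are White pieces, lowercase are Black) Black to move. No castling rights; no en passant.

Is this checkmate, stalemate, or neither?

Black to move; black king on a2.
In check: yes, from the white knight on c1.
Legal moves for Black: Ka3, Kb1, Ka1.
Black is in check but has 3 legal moves → neither.

neither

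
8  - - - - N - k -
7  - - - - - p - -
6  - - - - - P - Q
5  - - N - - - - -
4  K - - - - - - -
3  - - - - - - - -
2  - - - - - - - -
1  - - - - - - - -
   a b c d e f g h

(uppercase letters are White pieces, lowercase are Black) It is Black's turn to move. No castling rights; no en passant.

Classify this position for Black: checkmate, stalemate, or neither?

stalemate

Black to move; black king on g8.
In check: no.
King squares — f7: own pawn; g7: attacked by Pf6; h7: attacked by Qh6; f8: attacked by Qh6; h8: attacked by Qh6.
Legal moves for Black: none.
Not in check and no legal moves → stalemate.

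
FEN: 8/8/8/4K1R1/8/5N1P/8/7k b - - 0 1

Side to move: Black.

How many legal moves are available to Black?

Black to move; king on h1.
In check: no.
Legal moves: none.
Count: 0.

0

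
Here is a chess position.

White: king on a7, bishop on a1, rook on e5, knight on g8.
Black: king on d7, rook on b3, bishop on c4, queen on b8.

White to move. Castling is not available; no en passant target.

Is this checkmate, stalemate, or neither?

White to move; white king on a7.
In check: yes, from the black queen on b8.
King squares — a6: attacked by Bc4; b6: attacked by Rb3; b7: attacked by Rb3; a8: attacked by Qb8; b8: attacked by Rb3.
Legal moves for White: none.
In check with no legal moves → checkmate.

checkmate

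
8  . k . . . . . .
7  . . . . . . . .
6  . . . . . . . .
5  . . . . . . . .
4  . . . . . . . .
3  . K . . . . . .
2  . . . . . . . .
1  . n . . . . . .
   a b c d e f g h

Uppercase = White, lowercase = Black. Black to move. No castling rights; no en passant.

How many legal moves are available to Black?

8

Black to move; king on b8.
In check: no.
Legal moves: Kc8, Ka8, Kc7, Kb7, Ka7, Nc3, Na3, Nd2+.
Count: 8.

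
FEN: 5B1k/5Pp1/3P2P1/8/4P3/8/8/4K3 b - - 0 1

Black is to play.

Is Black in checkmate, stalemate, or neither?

stalemate

Black to move; black king on h8.
In check: no.
King squares — g7: own pawn; h7: attacked by Pg6; g8: attacked by Pf7.
Legal moves for Black: none.
Not in check and no legal moves → stalemate.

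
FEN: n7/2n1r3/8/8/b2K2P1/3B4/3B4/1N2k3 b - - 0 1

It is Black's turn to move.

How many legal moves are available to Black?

2

Black to move; king on e1.
In check: yes, from the white bishop on d2.
Legal moves: Kf2, Kd1.
Count: 2.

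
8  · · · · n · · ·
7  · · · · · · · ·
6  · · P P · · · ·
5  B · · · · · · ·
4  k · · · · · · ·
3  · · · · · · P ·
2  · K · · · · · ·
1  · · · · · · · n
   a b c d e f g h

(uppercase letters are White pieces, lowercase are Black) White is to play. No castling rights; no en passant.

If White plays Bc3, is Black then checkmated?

After Bc3: black king on a4; in check: no.
Black is not in check, so this cannot be checkmate.

no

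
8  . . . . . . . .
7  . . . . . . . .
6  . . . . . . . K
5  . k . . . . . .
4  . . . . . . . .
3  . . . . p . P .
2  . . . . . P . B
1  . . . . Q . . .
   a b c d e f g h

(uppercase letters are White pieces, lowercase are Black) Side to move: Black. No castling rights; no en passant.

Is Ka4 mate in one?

After Ka4: white king on h6; in check: no.
White is not in check, so this cannot be checkmate.

no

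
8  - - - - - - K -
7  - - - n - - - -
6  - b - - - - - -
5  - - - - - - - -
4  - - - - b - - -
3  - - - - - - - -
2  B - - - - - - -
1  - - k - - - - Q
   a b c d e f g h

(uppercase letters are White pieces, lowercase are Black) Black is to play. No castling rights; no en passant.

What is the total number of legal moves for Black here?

Black to move; king on c1.
In check: yes, from the white queen on h1.
Legal moves: Kd2, Kc2, Kb2, Bg1, Bxh1.
Count: 5.

5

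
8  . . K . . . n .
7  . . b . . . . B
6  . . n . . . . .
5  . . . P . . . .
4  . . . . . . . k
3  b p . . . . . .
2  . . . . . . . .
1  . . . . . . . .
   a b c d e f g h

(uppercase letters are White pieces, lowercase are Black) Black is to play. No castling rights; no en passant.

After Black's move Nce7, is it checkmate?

After Nce7: white king on c8; in check: yes, from the black knight on e7.
White has 3 legal replies: Kd7, Kxc7, Kb7.
In check but a legal move exists → not checkmate.

no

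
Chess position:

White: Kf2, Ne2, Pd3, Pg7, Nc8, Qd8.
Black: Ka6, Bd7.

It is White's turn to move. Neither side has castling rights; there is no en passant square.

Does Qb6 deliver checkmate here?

yes

After Qb6: black king on a6; in check: yes, from the white queen on b6.
King squares — a5: attacked by Qb6; b5: attacked by Qb6; b6: attacked by Nc8; a7: attacked by Qb6; b7: attacked by Qb6.
Black has no legal moves → checkmate.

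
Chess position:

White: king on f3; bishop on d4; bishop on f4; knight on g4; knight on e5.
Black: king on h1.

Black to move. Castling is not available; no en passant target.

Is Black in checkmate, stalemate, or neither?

stalemate

Black to move; black king on h1.
In check: no.
King squares — g1: attacked by Bd4; g2: attacked by Kf3; h2: attacked by Bf4.
Legal moves for Black: none.
Not in check and no legal moves → stalemate.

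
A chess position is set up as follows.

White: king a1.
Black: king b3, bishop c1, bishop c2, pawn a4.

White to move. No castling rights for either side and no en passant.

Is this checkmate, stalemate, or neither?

White to move; white king on a1.
In check: no.
King squares — b1: attacked by Bc2; a2: attacked by Kb3; b2: attacked by Bc1.
Legal moves for White: none.
Not in check and no legal moves → stalemate.

stalemate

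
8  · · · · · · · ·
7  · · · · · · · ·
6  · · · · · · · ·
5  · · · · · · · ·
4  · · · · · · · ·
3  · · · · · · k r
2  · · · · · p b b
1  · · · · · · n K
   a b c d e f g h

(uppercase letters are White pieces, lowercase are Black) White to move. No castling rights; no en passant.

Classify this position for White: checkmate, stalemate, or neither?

White to move; white king on h1.
In check: yes, from the black bishop on g2.
King squares — g1: attacked by Pf2; g2: attacked by Kg3; h2: attacked by Kg3.
Legal moves for White: none.
In check with no legal moves → checkmate.

checkmate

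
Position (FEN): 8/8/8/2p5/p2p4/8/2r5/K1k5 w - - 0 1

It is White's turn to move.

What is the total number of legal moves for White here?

0

White to move; king on a1.
In check: no.
Legal moves: none.
Count: 0.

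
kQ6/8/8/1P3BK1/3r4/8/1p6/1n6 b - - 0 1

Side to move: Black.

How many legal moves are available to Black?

1

Black to move; king on a8.
In check: yes, from the white queen on b8.
Legal moves: Kxb8.
Count: 1.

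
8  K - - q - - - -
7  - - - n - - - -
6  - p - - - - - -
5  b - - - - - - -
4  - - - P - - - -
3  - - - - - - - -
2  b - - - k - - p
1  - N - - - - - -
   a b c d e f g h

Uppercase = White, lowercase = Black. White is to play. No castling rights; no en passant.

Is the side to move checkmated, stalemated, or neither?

White to move; white king on a8.
In check: yes, from the black queen on d8.
Legal moves for White: Kb7, Ka7.
White is in check but has 2 legal moves → neither.

neither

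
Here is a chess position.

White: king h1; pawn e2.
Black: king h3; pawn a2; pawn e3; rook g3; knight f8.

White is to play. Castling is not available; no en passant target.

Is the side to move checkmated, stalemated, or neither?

stalemate

White to move; white king on h1.
In check: no.
King squares — g1: attacked by Rg3; g2: attacked by Rg3; h2: attacked by Kh3.
Legal moves for White: none.
Not in check and no legal moves → stalemate.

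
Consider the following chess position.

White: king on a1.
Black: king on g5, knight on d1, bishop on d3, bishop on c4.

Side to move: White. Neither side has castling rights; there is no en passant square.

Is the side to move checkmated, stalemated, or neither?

White to move; white king on a1.
In check: no.
King squares — b1: attacked by Bd3; a2: attacked by Bc4; b2: attacked by Nd1.
Legal moves for White: none.
Not in check and no legal moves → stalemate.

stalemate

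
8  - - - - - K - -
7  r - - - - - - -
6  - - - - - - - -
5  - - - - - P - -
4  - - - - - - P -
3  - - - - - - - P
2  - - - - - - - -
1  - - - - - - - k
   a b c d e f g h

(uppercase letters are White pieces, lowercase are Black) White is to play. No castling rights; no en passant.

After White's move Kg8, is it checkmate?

After Kg8: black king on h1; in check: no.
Black is not in check, so this cannot be checkmate.

no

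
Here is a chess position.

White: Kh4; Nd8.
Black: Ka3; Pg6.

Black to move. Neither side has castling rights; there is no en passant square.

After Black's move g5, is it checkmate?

After g5: white king on h4; in check: yes, from the black pawn on g5.
White has 5 legal replies: Kh5, Kxg5, Kg4, Kh3, Kg3.
In check but a legal move exists → not checkmate.

no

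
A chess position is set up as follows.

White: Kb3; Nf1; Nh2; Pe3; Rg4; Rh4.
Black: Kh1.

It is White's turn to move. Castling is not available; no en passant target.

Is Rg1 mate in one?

After Rg1: black king on h1; in check: yes, from the white rook on g1.
Black has 1 legal reply: Kxg1.
In check but a legal move exists → not checkmate.

no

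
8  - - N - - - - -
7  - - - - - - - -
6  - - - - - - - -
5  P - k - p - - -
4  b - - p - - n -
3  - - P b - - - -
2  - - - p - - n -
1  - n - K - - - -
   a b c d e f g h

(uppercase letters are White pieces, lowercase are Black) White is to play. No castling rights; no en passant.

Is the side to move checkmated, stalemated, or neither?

checkmate

White to move; white king on d1.
In check: yes, from the black bishop on a4.
King squares — c1: attacked by Pd2; e1: attacked by Pd2; c2: attacked by Bd3; d2: attacked by Nb1; e2: attacked by Bd3.
Legal moves for White: none.
In check with no legal moves → checkmate.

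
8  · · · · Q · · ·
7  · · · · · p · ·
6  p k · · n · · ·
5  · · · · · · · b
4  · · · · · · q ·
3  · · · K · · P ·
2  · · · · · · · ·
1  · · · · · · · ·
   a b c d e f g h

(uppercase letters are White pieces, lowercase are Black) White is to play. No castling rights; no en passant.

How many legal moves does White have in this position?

18

White to move; king on d3.
In check: no.
Legal moves: Qh8, Qg8, Qf8, Qd8+, Qc8, Qb8+, Qa8, Qxf7, Qe7, Qd7, Qxe6+, Qc6+, Qb5+, Qa4, Ke3, Kc3, Kd2, Kc2.
Count: 18.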